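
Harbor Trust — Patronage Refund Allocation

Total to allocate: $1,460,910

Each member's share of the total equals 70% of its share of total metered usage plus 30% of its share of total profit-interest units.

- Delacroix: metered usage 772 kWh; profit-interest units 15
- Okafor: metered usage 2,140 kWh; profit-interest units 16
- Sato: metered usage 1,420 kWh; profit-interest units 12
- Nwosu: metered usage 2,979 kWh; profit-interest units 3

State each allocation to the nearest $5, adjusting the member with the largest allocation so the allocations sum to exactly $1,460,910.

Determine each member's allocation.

Delacroix: $250,900 · Okafor: $451,780 · Sato: $312,955 · Nwosu: $445,275

Totals — metered usage 7,311, profit-interest units 46.
Blended shares (70% metered usage + 30% profit-interest units): Delacroix 0.1717; Okafor 0.3092; Sato 0.2142; Nwosu 0.3048.
Unrounded shares: Delacroix 250,899.76; Okafor 451,778.47; Sato 312,956.70; Nwosu 445,275.08.
At nearest $5: Delacroix $250,900; Okafor $451,780; Sato $312,955; Nwosu $445,275. Sum = $1,460,910.
Sum already equals the total — no adjustment.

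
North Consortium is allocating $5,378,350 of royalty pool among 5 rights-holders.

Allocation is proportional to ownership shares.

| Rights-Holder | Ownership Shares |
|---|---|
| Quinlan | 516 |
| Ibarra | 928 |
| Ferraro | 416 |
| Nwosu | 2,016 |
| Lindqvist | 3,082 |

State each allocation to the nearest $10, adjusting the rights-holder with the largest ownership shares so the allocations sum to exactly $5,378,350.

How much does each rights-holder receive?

Sum of ownership shares: 6,958.
Pro-rata amounts: Quinlan 516/6,958 × $5,378,350 = 398,854.35; Ibarra 928/6,958 × $5,378,350 = 717,319.46; Ferraro 416/6,958 × $5,378,350 = 321,557.00; Nwosu 2,016/6,958 × $5,378,350 = 1,558,314.69; Lindqvist 3,082/6,958 × $5,378,350 = 2,382,304.50.
At nearest $10: Quinlan $398,850; Ibarra $717,320; Ferraro $321,560; Nwosu $1,558,310; Lindqvist $2,382,300. Sum = $5,378,340.
Difference $5,378,350 − $5,378,340 = +$10 applied to largest ownership shares (Lindqvist): Lindqvist becomes $2,382,310.

Quinlan: $398,850 | Ibarra: $717,320 | Ferraro: $321,560 | Nwosu: $1,558,310 | Lindqvist: $2,382,310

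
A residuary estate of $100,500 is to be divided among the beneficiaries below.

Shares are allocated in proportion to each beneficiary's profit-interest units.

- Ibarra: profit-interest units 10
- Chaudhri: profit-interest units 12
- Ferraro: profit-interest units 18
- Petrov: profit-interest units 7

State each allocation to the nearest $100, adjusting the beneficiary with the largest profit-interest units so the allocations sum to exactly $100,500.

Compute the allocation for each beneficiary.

Ibarra: $21,400; Chaudhri: $25,700; Ferraro: $38,400; Petrov: $15,000

Combined profit-interest units = 47.
Pro-rata amounts: Ibarra 10/47 × $100,500 = 21,382.98; Chaudhri 12/47 × $100,500 = 25,659.57; Ferraro 18/47 × $100,500 = 38,489.36; Petrov 7/47 × $100,500 = 14,968.09.
At nearest $100: Ibarra $21,400; Chaudhri $25,700; Ferraro $38,500; Petrov $15,000. Sum = $100,600.
Difference $100,500 − $100,600 = −$100 applied to largest profit-interest units (Ferraro): Ferraro becomes $38,400.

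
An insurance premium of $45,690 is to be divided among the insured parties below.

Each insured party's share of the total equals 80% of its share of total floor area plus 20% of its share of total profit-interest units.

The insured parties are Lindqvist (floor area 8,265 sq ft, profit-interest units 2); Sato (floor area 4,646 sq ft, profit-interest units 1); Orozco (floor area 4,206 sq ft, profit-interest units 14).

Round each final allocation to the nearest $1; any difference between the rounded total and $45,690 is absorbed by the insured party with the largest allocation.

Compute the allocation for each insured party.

Lindqvist: $18,724; Sato: $10,459; Orozco: $16,507

Totals — floor area 17,117, profit-interest units 17.
Combined weights (80% floor area + 20% profit-interest units): Lindqvist 0.4098; Sato 0.2289; Orozco 0.3613.
Raw shares: Lindqvist 18,724.31; Sato 10,458.70; Orozco 16,506.99.
After rounding ($1): Lindqvist $18,724; Sato $10,459; Orozco $16,507. Sum = $45,690.
Rounded total matches; no reconciliation needed.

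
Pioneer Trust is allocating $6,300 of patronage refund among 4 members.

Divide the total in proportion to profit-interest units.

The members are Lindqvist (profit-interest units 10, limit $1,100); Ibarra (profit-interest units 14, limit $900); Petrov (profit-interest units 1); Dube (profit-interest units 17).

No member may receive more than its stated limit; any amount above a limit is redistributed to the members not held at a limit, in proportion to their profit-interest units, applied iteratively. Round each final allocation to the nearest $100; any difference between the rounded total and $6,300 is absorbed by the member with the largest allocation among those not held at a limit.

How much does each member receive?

Lindqvist: $1,100; Ibarra: $900; Petrov: $200; Dube: $4,100

Total profit-interest units = 42.
Pro-rata shares before constraints: Lindqvist 1,500.00; Ibarra 2,100.00; Petrov 150.00; Dube 2,550.00.
Held at cap: Lindqvist ($1,100), Ibarra ($900); balance $4,300 reallocated over remaining profit-interest units 18.
Shares after redistribution: Petrov 238.89 → $200; Dube 4,061.11 → $4,100.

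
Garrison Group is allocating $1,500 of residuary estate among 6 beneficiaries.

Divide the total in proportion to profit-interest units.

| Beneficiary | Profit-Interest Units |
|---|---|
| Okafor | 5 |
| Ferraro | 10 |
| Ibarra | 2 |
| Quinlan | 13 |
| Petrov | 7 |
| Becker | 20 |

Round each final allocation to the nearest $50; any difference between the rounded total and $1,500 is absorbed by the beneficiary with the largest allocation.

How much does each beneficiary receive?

Total profit-interest units = 57.
Unrounded shares: Okafor 5/57 × $1,500 = 131.58; Ferraro 10/57 × $1,500 = 263.16; Ibarra 2/57 × $1,500 = 52.63; Quinlan 13/57 × $1,500 = 342.11; Petrov 7/57 × $1,500 = 184.21; Becker 20/57 × $1,500 = 526.32.
After rounding ($50): Okafor $150; Ferraro $250; Ibarra $50; Quinlan $350; Petrov $200; Becker $550. Sum = $1,550.
Difference $1,500 − $1,550 = −$50 applied to largest allocation (Becker): Becker becomes $500.

Okafor: $150 | Ferraro: $250 | Ibarra: $50 | Quinlan: $350 | Petrov: $200 | Becker: $500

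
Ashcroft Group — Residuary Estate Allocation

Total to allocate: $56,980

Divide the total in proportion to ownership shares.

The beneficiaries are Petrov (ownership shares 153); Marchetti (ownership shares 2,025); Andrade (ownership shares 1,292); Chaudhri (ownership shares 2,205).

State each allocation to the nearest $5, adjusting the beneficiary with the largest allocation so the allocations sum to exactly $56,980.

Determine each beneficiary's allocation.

Total ownership shares = 5,675.
Proportional shares: Petrov 153/5,675 × $56,980 = 1,536.20; Marchetti 2,025/5,675 × $56,980 = 20,332.07; Andrade 1,292/5,675 × $56,980 = 12,972.36; Chaudhri 2,205/5,675 × $56,980 = 22,139.37.
At nearest $5: Petrov $1,535; Marchetti $20,330; Andrade $12,970; Chaudhri $22,140. Sum = $56,975.
Difference $56,980 − $56,975 = +$5 applied to largest allocation (Chaudhri): Chaudhri becomes $22,145.

Petrov: $1,535 · Marchetti: $20,330 · Andrade: $12,970 · Chaudhri: $22,145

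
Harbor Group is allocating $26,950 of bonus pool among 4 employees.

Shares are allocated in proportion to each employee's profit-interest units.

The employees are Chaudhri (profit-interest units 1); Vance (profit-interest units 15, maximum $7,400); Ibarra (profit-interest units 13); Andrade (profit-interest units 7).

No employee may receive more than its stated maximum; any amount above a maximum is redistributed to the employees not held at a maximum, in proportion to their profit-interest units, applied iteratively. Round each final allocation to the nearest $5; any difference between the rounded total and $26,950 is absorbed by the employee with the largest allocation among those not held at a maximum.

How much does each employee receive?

Chaudhri: $930 | Vance: $7,400 | Ibarra: $12,105 | Andrade: $6,515

Total profit-interest units = 36.
Proportional shares (ignoring caps): Chaudhri 748.61; Vance 11,229.17; Ibarra 9,731.94; Andrade 5,240.28.
Capped: Vance ($7,400); remaining pool $19,550 reallocated over remaining profit-interest units 21.
Remaining shares: Chaudhri 930.95 → $930; Ibarra 12,102.38 → $12,100; Andrade 6,516.67 → $6,515.
Rounding difference +$5 applied to Ibarra → $12,105.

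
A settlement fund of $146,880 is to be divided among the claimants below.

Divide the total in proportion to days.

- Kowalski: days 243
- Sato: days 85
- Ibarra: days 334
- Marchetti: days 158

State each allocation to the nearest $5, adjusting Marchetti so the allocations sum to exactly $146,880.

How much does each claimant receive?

Kowalski: $43,525 | Sato: $15,225 | Ibarra: $59,825 | Marchetti: $28,305

Total days = 820.
Proportional shares: Kowalski 243/820 × $146,880 = 43,526.63; Sato 85/820 × $146,880 = 15,225.37; Ibarra 334/820 × $146,880 = 59,826.73; Marchetti 158/820 × $146,880 = 28,301.27.
Rounded to nearest $5: Kowalski $43,525; Sato $15,225; Ibarra $59,825; Marchetti $28,300. Sum = $146,875.
Difference $146,880 − $146,875 = +$5 applied to Marchetti: Marchetti becomes $28,305.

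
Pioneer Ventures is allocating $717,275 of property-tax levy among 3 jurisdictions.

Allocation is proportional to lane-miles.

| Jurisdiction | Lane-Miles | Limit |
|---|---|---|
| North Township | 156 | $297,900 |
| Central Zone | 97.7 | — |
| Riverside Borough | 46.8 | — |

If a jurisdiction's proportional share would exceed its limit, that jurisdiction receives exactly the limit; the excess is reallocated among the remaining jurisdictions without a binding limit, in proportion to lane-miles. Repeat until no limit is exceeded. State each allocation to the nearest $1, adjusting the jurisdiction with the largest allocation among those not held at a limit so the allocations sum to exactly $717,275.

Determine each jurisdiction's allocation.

Total lane-miles = 300.5.
Proportional shares (ignoring caps): North Township 372,362.40; Central Zone 233,203.89; Riverside Borough 111,708.72.
Cap binds for North Township ($297,900); remaining pool $419,375 reallocated over remaining lane-miles 144.5.
Shares after redistribution: Central Zone 283,549.74 → $283,550; Riverside Borough 135,825.26 → $135,825.

North Township: $297,900 | Central Zone: $283,550 | Riverside Borough: $135,825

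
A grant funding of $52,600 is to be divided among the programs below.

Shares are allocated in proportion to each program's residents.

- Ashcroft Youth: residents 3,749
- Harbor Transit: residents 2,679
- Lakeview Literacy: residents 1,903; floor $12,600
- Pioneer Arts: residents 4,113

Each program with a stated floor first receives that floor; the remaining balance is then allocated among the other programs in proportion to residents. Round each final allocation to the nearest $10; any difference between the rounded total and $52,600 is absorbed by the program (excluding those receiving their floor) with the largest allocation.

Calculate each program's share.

Ashcroft Youth: $14,230 · Harbor Transit: $10,170 · Lakeview Literacy: $12,600 · Pioneer Arts: $15,600

Minimums first: Lakeview Literacy $12,600. Remaining pool $40,000.
Remaining pool split over remaining residents 10,541: Ashcroft Youth 14,226.35 → $14,230; Harbor Transit 10,166.02 → $10,170; Pioneer Arts 15,607.63 → $15,610.
Rounding difference −$10 applied to Pioneer Arts → $15,600.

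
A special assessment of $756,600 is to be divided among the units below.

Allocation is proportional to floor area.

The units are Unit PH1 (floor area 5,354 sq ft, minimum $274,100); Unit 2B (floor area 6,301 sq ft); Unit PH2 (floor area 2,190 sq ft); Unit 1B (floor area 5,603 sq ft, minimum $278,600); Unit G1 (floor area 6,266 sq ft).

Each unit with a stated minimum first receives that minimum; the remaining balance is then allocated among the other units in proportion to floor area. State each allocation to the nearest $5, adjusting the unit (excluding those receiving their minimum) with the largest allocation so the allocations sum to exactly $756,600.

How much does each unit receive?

Unit PH1: $274,100; Unit 2B: $87,060; Unit PH2: $30,260; Unit 1B: $278,600; Unit G1: $86,580

Fund the minimums — Unit PH1 $274,100; Unit 1B $278,600. Residual $203,900.
Residual split over remaining floor area 14,757: Unit 2B 87,062.00 → $87,060; Unit PH2 30,259.61 → $30,260; Unit G1 86,578.40 → $86,580.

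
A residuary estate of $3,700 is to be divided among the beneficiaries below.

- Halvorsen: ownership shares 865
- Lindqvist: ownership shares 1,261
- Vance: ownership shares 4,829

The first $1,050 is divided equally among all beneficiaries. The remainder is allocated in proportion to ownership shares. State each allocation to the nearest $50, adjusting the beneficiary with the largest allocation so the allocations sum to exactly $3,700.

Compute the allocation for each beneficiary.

Halvorsen: $700; Lindqvist: $850; Vance: $2,150

$1,050 shared equally gives $350 per beneficiary.
Remainder $2,650 by ownership shares (total 6,955): Halvorsen 329.58 → $350; Lindqvist 480.47 → $500; Vance 1,839.95 → $1,850.
Rounding difference −$50 on remainder applied to Vance.
Totals: Halvorsen $350 + $350 = $700; Lindqvist $350 + $500 = $850; Vance $350 + $1,800 = $2,150.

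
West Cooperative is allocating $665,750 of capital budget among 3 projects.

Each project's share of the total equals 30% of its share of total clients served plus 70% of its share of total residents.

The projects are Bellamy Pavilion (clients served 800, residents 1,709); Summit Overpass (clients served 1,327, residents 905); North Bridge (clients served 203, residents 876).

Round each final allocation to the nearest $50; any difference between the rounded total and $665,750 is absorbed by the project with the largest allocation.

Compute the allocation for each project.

Clients served total 2,330; residents total 3,490.
Composite weights (30% clients served + 70% residents): Bellamy Pavilion 0.4458; Summit Overpass 0.3524; North Bridge 0.2018.
Proportional shares: Bellamy Pavilion 296,780.47; Summit Overpass 234,594.98; North Bridge 134,374.54.
Rounded to nearest $50: Bellamy Pavilion $296,800; Summit Overpass $234,600; North Bridge $134,350. Sum = $665,750.
No rounding difference to absorb.

Bellamy Pavilion: $296,800; Summit Overpass: $234,600; North Bridge: $134,350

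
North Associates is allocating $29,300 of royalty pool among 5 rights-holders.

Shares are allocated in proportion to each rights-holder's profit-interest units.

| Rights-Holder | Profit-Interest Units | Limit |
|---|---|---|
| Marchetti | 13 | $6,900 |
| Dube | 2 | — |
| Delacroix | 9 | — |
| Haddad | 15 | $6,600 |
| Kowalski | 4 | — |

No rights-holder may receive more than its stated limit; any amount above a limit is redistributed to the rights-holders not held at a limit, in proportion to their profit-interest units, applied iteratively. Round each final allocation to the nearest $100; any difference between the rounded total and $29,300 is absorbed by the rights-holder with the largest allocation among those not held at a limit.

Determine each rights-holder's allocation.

Marchetti: $6,900 | Dube: $2,100 | Delacroix: $9,500 | Haddad: $6,600 | Kowalski: $4,200

Total profit-interest units = 43.
Proportional shares (ignoring caps): Marchetti 8,858.14; Dube 1,362.79; Delacroix 6,132.56; Haddad 10,220.93; Kowalski 2,725.58.
Held at cap: Marchetti ($6,900), Haddad ($6,600); balance $15,800 reallocated over remaining profit-interest units 15.
Remaining shares: Dube 2,106.67 → $2,100; Delacroix 9,480.00 → $9,500; Kowalski 4,213.33 → $4,200.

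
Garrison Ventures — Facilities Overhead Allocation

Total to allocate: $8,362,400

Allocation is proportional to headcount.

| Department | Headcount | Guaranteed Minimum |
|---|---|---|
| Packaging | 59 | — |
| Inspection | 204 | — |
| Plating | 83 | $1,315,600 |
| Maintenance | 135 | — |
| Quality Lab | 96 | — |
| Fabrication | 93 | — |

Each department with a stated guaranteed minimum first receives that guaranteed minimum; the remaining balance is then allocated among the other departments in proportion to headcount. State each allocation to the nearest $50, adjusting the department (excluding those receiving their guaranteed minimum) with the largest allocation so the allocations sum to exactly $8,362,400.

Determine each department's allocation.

Minimums first: Plating $1,315,600. Remaining pool $7,046,800.
Remaining pool split over remaining headcount 587: Packaging 708,281.43 → $708,300; Inspection 2,448,973.08 → $2,448,950; Maintenance 1,620,643.95 → $1,620,650; Quality Lab 1,152,457.92 → $1,152,450; Fabrication 1,116,443.61 → $1,116,450.

Packaging: $708,300 | Inspection: $2,448,950 | Plating: $1,315,600 | Maintenance: $1,620,650 | Quality Lab: $1,152,450 | Fabrication: $1,116,450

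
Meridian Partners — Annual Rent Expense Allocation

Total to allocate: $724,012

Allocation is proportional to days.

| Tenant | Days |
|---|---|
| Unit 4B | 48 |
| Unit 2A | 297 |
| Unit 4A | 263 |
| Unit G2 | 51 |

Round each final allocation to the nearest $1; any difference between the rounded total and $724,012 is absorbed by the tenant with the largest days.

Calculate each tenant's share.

Sum of days: 48 + 297 + 263 + 51 = 659.
Proportional shares: Unit 4B 52,735.32; Unit 2A 326,299.79; Unit 4A 288,945.61; Unit G2 56,031.28.
Rounded to nearest $1: Unit 4B $52,735; Unit 2A $326,300; Unit 4A $288,946; Unit G2 $56,031. Sum = $724,012.
Rounded total matches; no reconciliation needed.

Unit 4B: $52,735 · Unit 2A: $326,300 · Unit 4A: $288,946 · Unit G2: $56,031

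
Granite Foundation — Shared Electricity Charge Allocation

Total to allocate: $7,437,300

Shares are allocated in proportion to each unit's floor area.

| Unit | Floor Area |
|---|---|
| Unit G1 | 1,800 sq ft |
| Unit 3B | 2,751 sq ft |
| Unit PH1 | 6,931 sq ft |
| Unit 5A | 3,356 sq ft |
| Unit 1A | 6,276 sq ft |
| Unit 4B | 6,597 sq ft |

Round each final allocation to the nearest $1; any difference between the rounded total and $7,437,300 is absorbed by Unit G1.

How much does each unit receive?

Total floor area = 27,711.
Pro-rata amounts: Unit G1 1,800/27,711 × $7,437,300 = 483,098.41; Unit 3B 2,751/27,711 × $7,437,300 = 738,335.40; Unit PH1 6,931/27,711 × $7,437,300 = 1,860,197.26; Unit 5A 3,356/27,711 × $7,437,300 = 900,710.14; Unit 1A 6,276/27,711 × $7,437,300 = 1,684,403.12; Unit 4B 6,597/27,711 × $7,437,300 = 1,770,555.67.
At nearest $1: Unit G1 $483,098; Unit 3B $738,335; Unit PH1 $1,860,197; Unit 5A $900,710; Unit 1A $1,684,403; Unit 4B $1,770,556. Sum = $7,437,299.
Difference $7,437,300 − $7,437,299 = +$1 applied to Unit G1: Unit G1 becomes $483,099.

Unit G1: $483,099 · Unit 3B: $738,335 · Unit PH1: $1,860,197 · Unit 5A: $900,710 · Unit 1A: $1,684,403 · Unit 4B: $1,770,556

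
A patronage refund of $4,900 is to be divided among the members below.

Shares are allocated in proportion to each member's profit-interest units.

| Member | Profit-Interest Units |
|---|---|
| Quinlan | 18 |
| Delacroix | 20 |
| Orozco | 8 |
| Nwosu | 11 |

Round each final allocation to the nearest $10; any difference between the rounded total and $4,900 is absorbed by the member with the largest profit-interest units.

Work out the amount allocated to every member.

Quinlan: $1,550 | Delacroix: $1,710 | Orozco: $690 | Nwosu: $950

Sum of profit-interest units: 18 + 20 + 8 + 11 = 57.
Unrounded shares: Quinlan 1,547.37; Delacroix 1,719.30; Orozco 687.72; Nwosu 945.61.
After rounding ($10): Quinlan $1,550; Delacroix $1,720; Orozco $690; Nwosu $950. Sum = $4,910.
Difference $4,900 − $4,910 = −$10 applied to largest profit-interest units (Delacroix): Delacroix becomes $1,710.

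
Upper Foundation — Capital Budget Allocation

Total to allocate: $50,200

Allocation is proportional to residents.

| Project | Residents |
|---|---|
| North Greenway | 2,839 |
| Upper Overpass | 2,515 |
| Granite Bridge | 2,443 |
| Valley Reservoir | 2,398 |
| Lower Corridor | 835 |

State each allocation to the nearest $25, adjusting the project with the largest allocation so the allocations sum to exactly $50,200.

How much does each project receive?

Residents total: 11,030.
Pro-rata amounts: North Greenway 2,839/11,030 × $50,200 = 12,920.92; Upper Overpass 2,515/11,030 × $50,200 = 11,446.33; Granite Bridge 2,443/11,030 × $50,200 = 11,118.64; Valley Reservoir 2,398/11,030 × $50,200 = 10,913.83; Lower Corridor 835/11,030 × $50,200 = 3,800.27.
At nearest $25: North Greenway $12,925; Upper Overpass $11,450; Granite Bridge $11,125; Valley Reservoir $10,925; Lower Corridor $3,800. Sum = $50,225.
Difference $50,200 − $50,225 = −$25 applied to largest allocation (North Greenway): North Greenway becomes $12,900.

North Greenway: $12,900 · Upper Overpass: $11,450 · Granite Bridge: $11,125 · Valley Reservoir: $10,925 · Lower Corridor: $3,800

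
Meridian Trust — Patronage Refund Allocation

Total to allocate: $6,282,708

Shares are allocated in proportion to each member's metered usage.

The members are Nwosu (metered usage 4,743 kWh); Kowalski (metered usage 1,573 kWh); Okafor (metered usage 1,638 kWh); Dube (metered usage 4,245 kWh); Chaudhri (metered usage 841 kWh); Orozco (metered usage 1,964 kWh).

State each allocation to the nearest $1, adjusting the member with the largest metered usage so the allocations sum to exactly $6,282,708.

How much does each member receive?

Nwosu: $1,986,062 | Kowalski: $658,671 | Okafor: $685,889 | Dube: $1,777,532 | Chaudhri: $352,157 | Orozco: $822,397

Combined metered usage = 15,004.
Unrounded shares: Nwosu 4,743/15,004 × $6,282,708 = 1,986,062.65; Kowalski 1,573/15,004 × $6,282,708 = 658,671.00; Okafor 1,638/15,004 × $6,282,708 = 685,888.81; Dube 4,245/15,004 × $6,282,708 = 1,777,532.36; Chaudhri 841/15,004 × $6,282,708 = 352,156.59; Orozco 1,964/15,004 × $6,282,708 = 822,396.60.
At nearest $1: Nwosu $1,986,063; Kowalski $658,671; Okafor $685,889; Dube $1,777,532; Chaudhri $352,157; Orozco $822,397. Sum = $6,282,709.
Difference $6,282,708 − $6,282,709 = −$1 applied to largest metered usage (Nwosu): Nwosu becomes $1,986,062.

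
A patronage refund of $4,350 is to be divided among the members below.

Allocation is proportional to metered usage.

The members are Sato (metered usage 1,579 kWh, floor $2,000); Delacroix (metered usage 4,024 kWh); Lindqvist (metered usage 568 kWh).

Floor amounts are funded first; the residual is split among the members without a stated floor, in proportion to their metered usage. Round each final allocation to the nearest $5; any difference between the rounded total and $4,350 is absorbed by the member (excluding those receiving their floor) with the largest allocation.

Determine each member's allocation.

Sato: $2,000; Delacroix: $2,060; Lindqvist: $290

Fund the minimums — Sato $2,000. Balance $2,350.
Balance split over remaining metered usage 4,592: Delacroix 2,059.32 → $2,060; Lindqvist 290.68 → $290.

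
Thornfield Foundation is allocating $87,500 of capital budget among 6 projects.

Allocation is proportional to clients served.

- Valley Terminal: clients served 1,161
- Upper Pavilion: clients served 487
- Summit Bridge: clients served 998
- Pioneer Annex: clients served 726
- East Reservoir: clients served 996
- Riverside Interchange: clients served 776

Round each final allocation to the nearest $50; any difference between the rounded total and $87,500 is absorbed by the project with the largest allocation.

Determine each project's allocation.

Valley Terminal: $19,700 · Upper Pavilion: $8,300 · Summit Bridge: $17,000 · Pioneer Annex: $12,350 · East Reservoir: $16,950 · Riverside Interchange: $13,200

Total clients served = 5,144.
Raw shares: Valley Terminal 1,161/5,144 × $87,500 = 19,748.74; Upper Pavilion 487/5,144 × $87,500 = 8,283.92; Summit Bridge 998/5,144 × $87,500 = 16,976.09; Pioneer Annex 726/5,144 × $87,500 = 12,349.34; East Reservoir 996/5,144 × $87,500 = 16,942.07; Riverside Interchange 776/5,144 × $87,500 = 13,199.84.
After rounding ($50): Valley Terminal $19,750; Upper Pavilion $8,300; Summit Bridge $17,000; Pioneer Annex $12,350; East Reservoir $16,950; Riverside Interchange $13,200. Sum = $87,550.
Difference $87,500 − $87,550 = −$50 applied to largest allocation (Valley Terminal): Valley Terminal becomes $19,700.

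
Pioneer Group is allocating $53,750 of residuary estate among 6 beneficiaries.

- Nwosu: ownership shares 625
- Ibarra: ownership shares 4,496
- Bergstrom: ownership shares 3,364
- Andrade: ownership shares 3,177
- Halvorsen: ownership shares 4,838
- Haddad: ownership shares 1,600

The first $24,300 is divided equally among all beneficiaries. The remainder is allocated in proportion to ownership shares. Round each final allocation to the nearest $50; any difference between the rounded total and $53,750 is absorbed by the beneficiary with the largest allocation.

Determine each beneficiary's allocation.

Nwosu: $5,050 · Ibarra: $11,350 · Bergstrom: $9,500 · Andrade: $9,200 · Halvorsen: $12,000 · Haddad: $6,650

First tranche $24,300 split equally: $4,050 each.
Remainder $29,450 by ownership shares (total 18,100): Nwosu 1,016.92 → $1,000; Ibarra 7,315.31 → $7,300; Bergstrom 5,473.47 → $5,450; Andrade 5,169.21 → $5,150; Halvorsen 7,871.77 → $7,850; Haddad 2,603.31 → $2,600.
Rounding difference +$100 on remainder applied to Halvorsen.
Totals: Nwosu $4,050 + $1,000 = $5,050; Ibarra $4,050 + $7,300 = $11,350; Bergstrom $4,050 + $5,450 = $9,500; Andrade $4,050 + $5,150 = $9,200; Halvorsen $4,050 + $7,950 = $12,000; Haddad $4,050 + $2,600 = $6,650.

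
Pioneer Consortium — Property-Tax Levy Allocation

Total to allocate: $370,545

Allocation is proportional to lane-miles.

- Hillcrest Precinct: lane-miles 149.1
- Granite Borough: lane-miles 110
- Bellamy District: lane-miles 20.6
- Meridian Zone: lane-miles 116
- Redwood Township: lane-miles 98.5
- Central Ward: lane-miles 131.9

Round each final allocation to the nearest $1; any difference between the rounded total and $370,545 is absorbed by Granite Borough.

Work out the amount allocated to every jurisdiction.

Lane-miles total: 626.1.
Raw shares: Hillcrest Precinct 149.1/626.1 × $370,545 = 88,241.91; Granite Borough 110/626.1 × $370,545 = 65,101.34; Bellamy District 20.6/626.1 × $370,545 = 12,191.71; Meridian Zone 116/626.1 × $370,545 = 68,652.32; Redwood Township 98.5/626.1 × $370,545 = 58,295.29; Central Ward 131.9/626.1 × $370,545 = 78,062.43.
Rounded to nearest $1: Hillcrest Precinct $88,242; Granite Borough $65,101; Bellamy District $12,192; Meridian Zone $68,652; Redwood Township $58,295; Central Ward $78,062. Sum = $370,544.
Difference $370,545 − $370,544 = +$1 applied to Granite Borough: Granite Borough becomes $65,102.

Hillcrest Precinct: $88,242 | Granite Borough: $65,102 | Bellamy District: $12,192 | Meridian Zone: $68,652 | Redwood Township: $58,295 | Central Ward: $78,062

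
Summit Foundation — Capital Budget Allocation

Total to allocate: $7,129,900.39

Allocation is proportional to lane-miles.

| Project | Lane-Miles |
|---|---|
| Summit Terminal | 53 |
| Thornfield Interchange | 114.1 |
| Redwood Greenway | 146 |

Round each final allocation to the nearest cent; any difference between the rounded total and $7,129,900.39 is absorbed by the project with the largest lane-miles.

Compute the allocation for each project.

Summit Terminal: $1,206,913.83; Thornfield Interchange: $2,598,280.53; Redwood Greenway: $3,324,706.03

Lane-miles total: 53 + 114.1 + 146 = 313.1.
Unrounded shares: Summit Terminal 1,206,913.8316; Thornfield Interchange 2,598,280.5318; Redwood Greenway 3,324,706.0266.
At nearest cent: Summit Terminal $1,206,913.83; Thornfield Interchange $2,598,280.53; Redwood Greenway $3,324,706.03. Sum = $7,129,900.39.
Sum already equals the total — no adjustment.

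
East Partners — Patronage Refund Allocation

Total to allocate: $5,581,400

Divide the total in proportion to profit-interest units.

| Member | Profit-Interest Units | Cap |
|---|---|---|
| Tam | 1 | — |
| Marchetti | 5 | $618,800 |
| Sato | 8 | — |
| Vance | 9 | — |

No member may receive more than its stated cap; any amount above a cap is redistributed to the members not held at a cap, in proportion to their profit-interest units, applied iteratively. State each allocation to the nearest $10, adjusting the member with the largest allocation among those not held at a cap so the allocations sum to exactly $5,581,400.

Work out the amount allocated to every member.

Tam: $275,700 · Marchetti: $618,800 · Sato: $2,205,600 · Vance: $2,481,300

Sum of profit-interest units: 23.
Unconstrained shares: Tam 242,669.57; Marchetti 1,213,347.83; Sato 1,941,356.52; Vance 2,184,026.09.
Capped: Marchetti ($618,800); remaining pool $4,962,600 reallocated over remaining profit-interest units 18.
Remaining shares: Tam 275,700.00 → $275,700; Sato 2,205,600.00 → $2,205,600; Vance 2,481,300.00 → $2,481,300.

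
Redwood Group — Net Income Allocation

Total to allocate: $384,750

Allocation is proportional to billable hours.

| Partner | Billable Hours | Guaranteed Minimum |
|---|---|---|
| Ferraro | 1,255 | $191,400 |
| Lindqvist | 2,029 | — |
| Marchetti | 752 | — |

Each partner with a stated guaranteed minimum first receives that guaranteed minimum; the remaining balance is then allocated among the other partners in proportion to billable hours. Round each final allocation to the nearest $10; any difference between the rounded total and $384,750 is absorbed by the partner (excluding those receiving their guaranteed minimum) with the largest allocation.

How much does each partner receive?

Ferraro: $191,400 · Lindqvist: $141,070 · Marchetti: $52,280

Minimums first: Ferraro $191,400. Balance $193,350.
Balance split over remaining billable hours 2,781: Lindqvist 141,066.94 → $141,070; Marchetti 52,283.06 → $52,280.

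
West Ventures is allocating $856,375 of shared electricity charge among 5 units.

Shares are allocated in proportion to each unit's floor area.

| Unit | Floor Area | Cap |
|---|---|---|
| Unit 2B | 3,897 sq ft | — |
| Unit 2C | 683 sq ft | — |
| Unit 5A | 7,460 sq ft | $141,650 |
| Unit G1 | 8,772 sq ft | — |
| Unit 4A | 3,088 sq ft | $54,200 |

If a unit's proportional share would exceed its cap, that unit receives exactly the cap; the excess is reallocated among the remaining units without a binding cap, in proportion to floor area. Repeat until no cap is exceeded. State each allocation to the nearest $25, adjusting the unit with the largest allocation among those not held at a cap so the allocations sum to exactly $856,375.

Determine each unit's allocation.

Unit 2B: $192,775; Unit 2C: $33,800; Unit 5A: $141,650; Unit G1: $433,950; Unit 4A: $54,200

Sum of floor area: 23,900.
Proportional shares (ignoring caps): Unit 2B 139,635.71; Unit 2C 24,472.98; Unit 5A 267,303.66; Unit G1 314,314.71; Unit 4A 110,647.95.
Held at cap: Unit 5A ($141,650), Unit 4A ($54,200); residual $660,525 reallocated over remaining floor area 13,352.
Shares after redistribution: Unit 2B 192,785.05 → $192,775; Unit 2C 33,788.09 → $33,800; Unit G1 433,951.86 → $433,950.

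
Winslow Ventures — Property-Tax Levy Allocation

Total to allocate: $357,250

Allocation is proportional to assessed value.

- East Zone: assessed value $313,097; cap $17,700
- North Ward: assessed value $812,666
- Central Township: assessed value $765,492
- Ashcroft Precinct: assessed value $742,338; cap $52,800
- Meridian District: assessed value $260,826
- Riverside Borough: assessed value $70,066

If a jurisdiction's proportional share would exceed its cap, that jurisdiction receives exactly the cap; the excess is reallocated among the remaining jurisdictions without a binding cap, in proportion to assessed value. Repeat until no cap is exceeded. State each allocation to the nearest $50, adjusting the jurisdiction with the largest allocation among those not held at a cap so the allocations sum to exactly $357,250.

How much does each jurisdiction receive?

East Zone: $17,700 · North Ward: $122,050 · Central Township: $115,000 · Ashcroft Precinct: $52,800 · Meridian District: $39,200 · Riverside Borough: $10,500

Assessed value total: 2,964,485.
Pro-rata shares before constraints: East Zone 37,731.31; North Ward 97,934.36; Central Township 92,249.42; Ashcroft Precinct 89,459.13; Meridian District 31,432.13; Riverside Borough 8,443.65.
Cap binds for East Zone ($17,700), Ashcroft Precinct ($52,800); residual $286,750 reallocated over remaining assessed value 1,909,050.
Shares after redistribution: North Ward 122,066.98 → $122,050; Central Township 114,981.18 → $115,000; Meridian District 39,177.53 → $39,200; Riverside Borough 10,524.31 → $10,500.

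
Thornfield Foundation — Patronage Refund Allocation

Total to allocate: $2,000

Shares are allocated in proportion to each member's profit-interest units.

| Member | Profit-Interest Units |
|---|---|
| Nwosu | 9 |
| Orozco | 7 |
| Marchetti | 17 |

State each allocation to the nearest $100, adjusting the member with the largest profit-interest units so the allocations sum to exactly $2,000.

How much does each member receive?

Combined profit-interest units = 9 + 7 + 17 = 33.
Raw shares: Nwosu 545.45; Orozco 424.24; Marchetti 1,030.30.
At nearest $100: Nwosu $500; Orozco $400; Marchetti $1,000. Sum = $1,900.
Difference $2,000 − $1,900 = +$100 applied to largest profit-interest units (Marchetti): Marchetti becomes $1,100.

Nwosu: $500 | Orozco: $400 | Marchetti: $1,100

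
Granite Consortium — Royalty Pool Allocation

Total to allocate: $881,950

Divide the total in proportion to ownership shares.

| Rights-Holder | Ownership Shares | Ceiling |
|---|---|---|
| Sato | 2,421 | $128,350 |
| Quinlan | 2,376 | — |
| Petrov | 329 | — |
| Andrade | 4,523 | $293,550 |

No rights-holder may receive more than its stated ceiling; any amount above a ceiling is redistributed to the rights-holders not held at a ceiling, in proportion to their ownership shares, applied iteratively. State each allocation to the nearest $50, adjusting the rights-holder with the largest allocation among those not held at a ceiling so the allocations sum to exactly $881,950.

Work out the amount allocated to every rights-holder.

Total ownership shares = 9,649.
Proportional shares (ignoring caps): Sato 221,287.28; Quinlan 217,174.13; Petrov 30,071.67; Andrade 413,416.92.
Cap binds for Sato ($128,350), Andrade ($293,550); residual $460,050 reallocated over remaining ownership shares 2,705.
Remaining shares: Quinlan 404,095.67 → $404,100; Petrov 55,954.33 → $55,950.

Sato: $128,350; Quinlan: $404,100; Petrov: $55,950; Andrade: $293,550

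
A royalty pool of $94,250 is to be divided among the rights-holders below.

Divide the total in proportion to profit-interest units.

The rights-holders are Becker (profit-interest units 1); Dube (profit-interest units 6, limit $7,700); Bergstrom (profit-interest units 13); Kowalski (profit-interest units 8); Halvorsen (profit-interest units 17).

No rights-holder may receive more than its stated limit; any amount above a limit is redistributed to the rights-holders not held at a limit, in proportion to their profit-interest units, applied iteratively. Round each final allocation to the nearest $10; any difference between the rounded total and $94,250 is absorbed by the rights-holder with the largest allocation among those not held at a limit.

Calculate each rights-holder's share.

Becker: $2,220 · Dube: $7,700 · Bergstrom: $28,850 · Kowalski: $17,750 · Halvorsen: $37,730

Combined profit-interest units = 45.
Unconstrained shares: Becker 2,094.44; Dube 12,566.67; Bergstrom 27,227.78; Kowalski 16,755.56; Halvorsen 35,605.56.
Capped: Dube ($7,700); residual $86,550 reallocated over remaining profit-interest units 39.
Remaining shares: Becker 2,219.23 → $2,220; Bergstrom 28,850.00 → $28,850; Kowalski 17,753.85 → $17,750; Halvorsen 37,726.92 → $37,730.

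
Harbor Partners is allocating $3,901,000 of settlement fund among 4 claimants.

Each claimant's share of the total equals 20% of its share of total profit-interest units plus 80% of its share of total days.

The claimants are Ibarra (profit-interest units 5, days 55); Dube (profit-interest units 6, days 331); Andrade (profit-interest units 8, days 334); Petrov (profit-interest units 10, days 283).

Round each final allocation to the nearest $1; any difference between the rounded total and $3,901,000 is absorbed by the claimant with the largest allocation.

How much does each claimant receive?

Ibarra: $305,648 | Dube: $1,191,316 | Andrade: $1,254,457 | Petrov: $1,149,579

Totals — profit-interest units 29, days 1,003.
Composite weights (20% profit-interest units + 80% days): Ibarra 0.0784; Dube 0.3054; Andrade 0.3216; Petrov 0.2947.
Pro-rata amounts: Ibarra 305,647.85; Dube 1,191,315.80; Andrade 1,254,457.10; Petrov 1,149,579.25.
At nearest $1: Ibarra $305,648; Dube $1,191,316; Andrade $1,254,457; Petrov $1,149,579. Sum = $3,901,000.
Rounded total matches; no reconciliation needed.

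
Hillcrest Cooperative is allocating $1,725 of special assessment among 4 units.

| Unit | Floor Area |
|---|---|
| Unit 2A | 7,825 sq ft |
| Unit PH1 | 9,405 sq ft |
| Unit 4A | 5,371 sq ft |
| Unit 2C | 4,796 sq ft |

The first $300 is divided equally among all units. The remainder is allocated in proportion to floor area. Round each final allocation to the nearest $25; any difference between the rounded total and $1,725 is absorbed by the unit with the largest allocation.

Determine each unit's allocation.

Unit 2A: $475; Unit PH1: $575; Unit 4A: $350; Unit 2C: $325

First tranche $300 split equally: $75 each.
Remainder $1,425 by floor area (total 27,397): Unit 2A 407.00 → $400; Unit PH1 489.18 → $500; Unit 4A 279.36 → $275; Unit 2C 249.45 → $250.
Totals: Unit 2A $75 + $400 = $475; Unit PH1 $75 + $500 = $575; Unit 4A $75 + $275 = $350; Unit 2C $75 + $250 = $325.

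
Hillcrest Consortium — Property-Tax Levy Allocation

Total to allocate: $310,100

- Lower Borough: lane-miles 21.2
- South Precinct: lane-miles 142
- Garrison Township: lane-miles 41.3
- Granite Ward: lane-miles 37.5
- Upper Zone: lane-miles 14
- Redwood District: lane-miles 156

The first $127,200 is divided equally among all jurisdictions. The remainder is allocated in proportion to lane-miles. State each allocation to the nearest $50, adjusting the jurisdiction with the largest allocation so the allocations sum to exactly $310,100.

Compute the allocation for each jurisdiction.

$127,200 shared equally gives $21,200 per jurisdiction.
Remainder $182,900 by lane-miles (total 412): Lower Borough 9,411.36 → $9,400; South Precinct 63,038.35 → $63,050; Garrison Township 18,334.39 → $18,350; Granite Ward 16,647.45 → $16,650; Upper Zone 6,215.05 → $6,200; Redwood District 69,253.40 → $69,250.
Totals: Lower Borough $21,200 + $9,400 = $30,600; South Precinct $21,200 + $63,050 = $84,250; Garrison Township $21,200 + $18,350 = $39,550; Granite Ward $21,200 + $16,650 = $37,850; Upper Zone $21,200 + $6,200 = $27,400; Redwood District $21,200 + $69,250 = $90,450.

Lower Borough: $30,600; South Precinct: $84,250; Garrison Township: $39,550; Granite Ward: $37,850; Upper Zone: $27,400; Redwood District: $90,450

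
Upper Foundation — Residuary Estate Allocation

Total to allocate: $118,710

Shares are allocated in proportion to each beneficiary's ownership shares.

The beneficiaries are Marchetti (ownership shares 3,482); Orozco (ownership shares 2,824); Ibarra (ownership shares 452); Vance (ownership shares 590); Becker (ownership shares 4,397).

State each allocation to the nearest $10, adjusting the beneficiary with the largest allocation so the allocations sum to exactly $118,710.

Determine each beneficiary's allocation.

Marchetti: $35,190 · Orozco: $28,540 · Ibarra: $4,570 · Vance: $5,960 · Becker: $44,450

Total ownership shares = 11,745.
Pro-rata amounts: Marchetti 3,482/11,745 × $118,710 = 35,193.55; Orozco 2,824/11,745 × $118,710 = 28,542.96; Ibarra 452/11,745 × $118,710 = 4,568.49; Vance 590/11,745 × $118,710 = 5,963.30; Becker 4,397/11,745 × $118,710 = 44,441.71.
At nearest $10: Marchetti $35,190; Orozco $28,540; Ibarra $4,570; Vance $5,960; Becker $44,440. Sum = $118,700.
Difference $118,710 − $118,700 = +$10 applied to largest allocation (Becker): Becker becomes $44,450.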